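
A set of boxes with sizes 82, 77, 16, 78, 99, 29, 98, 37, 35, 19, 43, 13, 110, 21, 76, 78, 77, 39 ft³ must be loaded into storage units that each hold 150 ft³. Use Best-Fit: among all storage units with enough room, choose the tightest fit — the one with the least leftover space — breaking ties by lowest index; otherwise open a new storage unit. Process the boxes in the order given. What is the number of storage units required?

9

82 ft³ → storage unit 1 (remaining 68 ft³)
77 ft³ → storage unit 2 (remaining 73 ft³)
16 ft³ → storage unit 1 (remaining 52 ft³)
78 ft³ → storage unit 3 (remaining 72 ft³)
99 ft³ → storage unit 4 (remaining 51 ft³)
29 ft³ → storage unit 4 (remaining 22 ft³)
98 ft³ → storage unit 5 (remaining 52 ft³)
37 ft³ → storage unit 1 (remaining 15 ft³)
35 ft³ → storage unit 5 (remaining 17 ft³)
19 ft³ → storage unit 4 (remaining 3 ft³)
43 ft³ → storage unit 3 (remaining 29 ft³)
13 ft³ → storage unit 1 (remaining 2 ft³)
110 ft³ → storage unit 6 (remaining 40 ft³)
21 ft³ → storage unit 3 (remaining 8 ft³)
76 ft³ → storage unit 7 (remaining 74 ft³)
78 ft³ → storage unit 8 (remaining 72 ft³)
77 ft³ → storage unit 9 (remaining 73 ft³)
39 ft³ → storage unit 6 (remaining 1 ft³)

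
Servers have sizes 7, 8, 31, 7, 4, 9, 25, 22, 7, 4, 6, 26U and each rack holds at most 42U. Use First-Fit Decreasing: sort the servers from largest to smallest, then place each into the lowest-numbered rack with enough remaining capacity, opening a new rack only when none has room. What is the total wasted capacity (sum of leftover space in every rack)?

12

Sorted descending: 31, 26, 25, 22, 9, 8, 7, 7, 7, 6, 4, 4.
31U → rack 1 (remaining 11U)
26U → rack 2 (remaining 16U)
25U → rack 3 (remaining 17U)
22U → rack 4 (remaining 20U)
9U → rack 1 (remaining 2U)
8U → rack 2 (remaining 8U)
7U → rack 2 (remaining 1U)
7U → rack 3 (remaining 10U)
7U → rack 3 (remaining 3U)
6U → rack 4 (remaining 14U)
4U → rack 4 (remaining 10U)
4U → rack 4 (remaining 6U)
4 racks × 42U = 168U; used 156U; unused 12U.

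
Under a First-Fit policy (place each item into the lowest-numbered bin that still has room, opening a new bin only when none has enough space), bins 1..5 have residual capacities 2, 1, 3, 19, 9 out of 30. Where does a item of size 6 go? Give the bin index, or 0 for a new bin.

Bins with room: bin 4 (19), bin 5 (9).
The first with room is bin 4.

4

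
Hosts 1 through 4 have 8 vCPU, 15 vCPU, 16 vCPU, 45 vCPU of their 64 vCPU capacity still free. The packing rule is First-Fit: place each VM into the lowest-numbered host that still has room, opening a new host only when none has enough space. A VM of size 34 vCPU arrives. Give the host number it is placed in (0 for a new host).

Hosts with room: host 4 (45 vCPU).
The first with room is host 4.

4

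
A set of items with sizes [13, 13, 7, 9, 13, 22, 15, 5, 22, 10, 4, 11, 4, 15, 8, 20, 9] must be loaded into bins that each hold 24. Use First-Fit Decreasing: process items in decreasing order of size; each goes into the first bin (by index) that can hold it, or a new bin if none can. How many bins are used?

9

Sorted descending: 22, 22, 20, 15, 15, 13, 13, 13, 11, 10, 9, 9, 8, 7, 5, 4, 4.
22 → bin 1 (remaining 2)
22 → bin 2 (remaining 2)
20 → bin 3 (remaining 4)
15 → bin 4 (remaining 9)
15 → bin 5 (remaining 9)
13 → bin 6 (remaining 11)
13 → bin 7 (remaining 11)
13 → bin 8 (remaining 11)
11 → bin 6 (remaining 0)
10 → bin 7 (remaining 1)
9 → bin 4 (remaining 0)
9 → bin 5 (remaining 0)
8 → bin 8 (remaining 3)
7 → bin 9 (remaining 17)
5 → bin 9 (remaining 12)
4 → bin 3 (remaining 0)
4 → bin 9 (remaining 8)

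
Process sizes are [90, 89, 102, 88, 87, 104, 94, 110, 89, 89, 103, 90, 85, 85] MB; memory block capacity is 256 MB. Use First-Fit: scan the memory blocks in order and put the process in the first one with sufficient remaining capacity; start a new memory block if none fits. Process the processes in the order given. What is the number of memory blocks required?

7

Put 90 MB in memory block 1; 166 MB remain.
Put 89 MB in memory block 1; 77 MB remain.
Put 102 MB in memory block 2; 154 MB remain.
Put 88 MB in memory block 2; 66 MB remain.
Put 87 MB in memory block 3; 169 MB remain.
Put 104 MB in memory block 3; 65 MB remain.
Put 94 MB in memory block 4; 162 MB remain.
Put 110 MB in memory block 4; 52 MB remain.
Put 89 MB in memory block 5; 167 MB remain.
Put 89 MB in memory block 5; 78 MB remain.
Put 103 MB in memory block 6; 153 MB remain.
Put 90 MB in memory block 6; 63 MB remain.
Put 85 MB in memory block 7; 171 MB remain.
Put 85 MB in memory block 7; 86 MB remain.
Final memory blocks: [90,89] [102,88] [87,104] [94,110] [89,89] [103,90] [85,85].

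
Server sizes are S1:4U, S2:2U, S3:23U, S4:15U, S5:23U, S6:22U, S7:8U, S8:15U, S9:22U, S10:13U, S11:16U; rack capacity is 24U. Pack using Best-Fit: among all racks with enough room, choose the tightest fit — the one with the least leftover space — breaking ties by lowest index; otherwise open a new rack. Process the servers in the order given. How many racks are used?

rack 1: place S1 (4U), 20U left
rack 1: place S2 (2U), 18U left
rack 2: place S3 (23U), 1U left
rack 1: place S4 (15U), 3U left
rack 3: place S5 (23U), 1U left
rack 4: place S6 (22U), 2U left
rack 5: place S7 (8U), 16U left
rack 5: place S8 (15U), 1U left
rack 6: place S9 (22U), 2U left
rack 7: place S10 (13U), 11U left
rack 8: place S11 (16U), 8U left

8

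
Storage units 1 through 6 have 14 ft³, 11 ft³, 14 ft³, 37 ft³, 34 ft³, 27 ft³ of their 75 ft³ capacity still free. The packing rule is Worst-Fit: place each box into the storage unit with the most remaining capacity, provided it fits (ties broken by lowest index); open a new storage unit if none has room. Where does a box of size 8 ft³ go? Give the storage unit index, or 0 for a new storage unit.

Storage units with room: storage unit 1 (14 ft³), storage unit 2 (11 ft³), storage unit 3 (14 ft³), storage unit 4 (37 ft³), storage unit 5 (34 ft³), storage unit 6 (27 ft³).
Most room is storage unit 4 with 37 ft³ free.

4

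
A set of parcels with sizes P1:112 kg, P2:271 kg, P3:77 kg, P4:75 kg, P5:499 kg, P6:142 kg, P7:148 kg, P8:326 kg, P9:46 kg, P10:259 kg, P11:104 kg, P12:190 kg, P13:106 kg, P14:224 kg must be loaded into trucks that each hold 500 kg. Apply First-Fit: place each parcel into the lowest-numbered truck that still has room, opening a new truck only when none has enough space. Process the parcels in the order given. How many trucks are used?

6

P1 (112 kg) → truck 1 (remaining 388 kg)
P2 (271 kg) → truck 1 (remaining 117 kg)
P3 (77 kg) → truck 1 (remaining 40 kg)
P4 (75 kg) → truck 2 (remaining 425 kg)
P5 (499 kg) → truck 3 (remaining 1 kg)
P6 (142 kg) → truck 2 (remaining 283 kg)
P7 (148 kg) → truck 2 (remaining 135 kg)
P8 (326 kg) → truck 4 (remaining 174 kg)
P9 (46 kg) → truck 2 (remaining 89 kg)
P10 (259 kg) → truck 5 (remaining 241 kg)
P11 (104 kg) → truck 4 (remaining 70 kg)
P12 (190 kg) → truck 5 (remaining 51 kg)
P13 (106 kg) → truck 6 (remaining 394 kg)
P14 (224 kg) → truck 6 (remaining 170 kg)
Final trucks: [112,271,77] [75,142,148,46] [499] [326,104] [259,190] [106,224].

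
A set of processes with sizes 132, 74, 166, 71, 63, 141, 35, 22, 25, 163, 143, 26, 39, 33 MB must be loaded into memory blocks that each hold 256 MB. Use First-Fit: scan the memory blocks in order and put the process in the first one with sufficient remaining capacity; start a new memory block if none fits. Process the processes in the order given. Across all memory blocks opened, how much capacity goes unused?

147

132 MB → memory block 1 (remaining 124 MB)
74 MB → memory block 1 (remaining 50 MB)
166 MB → memory block 2 (remaining 90 MB)
71 MB → memory block 2 (remaining 19 MB)
63 MB → memory block 3 (remaining 193 MB)
141 MB → memory block 3 (remaining 52 MB)
35 MB → memory block 1 (remaining 15 MB)
22 MB → memory block 3 (remaining 30 MB)
25 MB → memory block 3 (remaining 5 MB)
163 MB → memory block 4 (remaining 93 MB)
143 MB → memory block 5 (remaining 113 MB)
26 MB → memory block 4 (remaining 67 MB)
39 MB → memory block 4 (remaining 28 MB)
33 MB → memory block 5 (remaining 80 MB)
5 memory blocks × 256 MB = 1280 MB; used 1133 MB; unused 147 MB.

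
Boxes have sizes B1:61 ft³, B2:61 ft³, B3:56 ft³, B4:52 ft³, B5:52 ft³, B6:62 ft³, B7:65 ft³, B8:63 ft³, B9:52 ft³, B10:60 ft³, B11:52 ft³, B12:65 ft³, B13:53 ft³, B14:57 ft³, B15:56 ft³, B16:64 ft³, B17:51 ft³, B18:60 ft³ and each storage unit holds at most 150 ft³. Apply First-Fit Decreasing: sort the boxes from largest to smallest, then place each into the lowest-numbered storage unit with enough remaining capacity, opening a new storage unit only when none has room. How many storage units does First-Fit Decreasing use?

9

Sorted descending: 65, 65, 64, 63, 62, 61, 61, 60, 60, 57, 56, 56, 53, 52, 52, 52, 52, 51.
65 ft³ → storage unit 1 (remaining 85 ft³)
65 ft³ → storage unit 1 (remaining 20 ft³)
64 ft³ → storage unit 2 (remaining 86 ft³)
63 ft³ → storage unit 2 (remaining 23 ft³)
62 ft³ → storage unit 3 (remaining 88 ft³)
61 ft³ → storage unit 3 (remaining 27 ft³)
61 ft³ → storage unit 4 (remaining 89 ft³)
60 ft³ → storage unit 4 (remaining 29 ft³)
60 ft³ → storage unit 5 (remaining 90 ft³)
57 ft³ → storage unit 5 (remaining 33 ft³)
56 ft³ → storage unit 6 (remaining 94 ft³)
56 ft³ → storage unit 6 (remaining 38 ft³)
53 ft³ → storage unit 7 (remaining 97 ft³)
52 ft³ → storage unit 7 (remaining 45 ft³)
52 ft³ → storage unit 8 (remaining 98 ft³)
52 ft³ → storage unit 8 (remaining 46 ft³)
52 ft³ → storage unit 9 (remaining 98 ft³)
51 ft³ → storage unit 9 (remaining 47 ft³)
Final storage units: [65,65] [64,63] [62,61] [61,60] [60,57] [56,56] [53,52] [52,52] [52,51].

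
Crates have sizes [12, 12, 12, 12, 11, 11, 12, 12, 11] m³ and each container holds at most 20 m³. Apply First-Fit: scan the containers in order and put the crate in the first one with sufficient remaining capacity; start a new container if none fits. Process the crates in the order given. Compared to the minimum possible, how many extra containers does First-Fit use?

First-Fit: [12] [12] [12] [12] [11] [11] [12] [12] [11] → 9 containers.
9 crates exceed 10 m³ (half the capacity), and no two of those can share a container, so at least 9 containers are needed.
So 9 is already optimal.

0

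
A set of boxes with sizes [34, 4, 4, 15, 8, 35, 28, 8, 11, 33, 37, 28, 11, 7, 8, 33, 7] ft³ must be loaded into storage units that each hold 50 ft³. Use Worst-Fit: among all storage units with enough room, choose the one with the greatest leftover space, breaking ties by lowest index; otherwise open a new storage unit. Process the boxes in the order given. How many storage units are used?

8 storage units

34 ft³ → storage unit 1 (remaining 16 ft³)
4 ft³ → storage unit 1 (remaining 12 ft³)
4 ft³ → storage unit 1 (remaining 8 ft³)
15 ft³ → storage unit 2 (remaining 35 ft³)
8 ft³ → storage unit 2 (remaining 27 ft³)
35 ft³ → storage unit 3 (remaining 15 ft³)
28 ft³ → storage unit 4 (remaining 22 ft³)
8 ft³ → storage unit 2 (remaining 19 ft³)
11 ft³ → storage unit 4 (remaining 11 ft³)
33 ft³ → storage unit 5 (remaining 17 ft³)
37 ft³ → storage unit 6 (remaining 13 ft³)
28 ft³ → storage unit 7 (remaining 22 ft³)
11 ft³ → storage unit 7 (remaining 11 ft³)
7 ft³ → storage unit 2 (remaining 12 ft³)
8 ft³ → storage unit 5 (remaining 9 ft³)
33 ft³ → storage unit 8 (remaining 17 ft³)
7 ft³ → storage unit 8 (remaining 10 ft³)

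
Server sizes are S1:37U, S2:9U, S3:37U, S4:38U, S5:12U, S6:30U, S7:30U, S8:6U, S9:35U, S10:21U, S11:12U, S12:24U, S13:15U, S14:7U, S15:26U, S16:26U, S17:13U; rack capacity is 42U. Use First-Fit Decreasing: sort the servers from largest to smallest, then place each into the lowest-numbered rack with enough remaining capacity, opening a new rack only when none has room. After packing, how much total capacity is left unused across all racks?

42

Sorted descending: 38, 37, 37, 35, 30, 30, 26, 26, 24, 21, 15, 13, 12, 12, 9, 7, 6.
rack 1: place 38U, 4U left
rack 2: place 37U, 5U left
rack 3: place 37U, 5U left
rack 4: place 35U, 7U left
rack 5: place 30U, 12U left
rack 6: place 30U, 12U left
rack 7: place 26U, 16U left
rack 8: place 26U, 16U left
rack 9: place 24U, 18U left
rack 10: place 21U, 21U left
rack 7: place 15U, 1U left
rack 8: place 13U, 3U left
rack 5: place 12U, 0U left
rack 6: place 12U, 0U left
rack 9: place 9U, 9U left
rack 4: place 7U, 0U left
rack 9: place 6U, 3U left
10 racks × 42U = 420U; used 378U; unused 42U.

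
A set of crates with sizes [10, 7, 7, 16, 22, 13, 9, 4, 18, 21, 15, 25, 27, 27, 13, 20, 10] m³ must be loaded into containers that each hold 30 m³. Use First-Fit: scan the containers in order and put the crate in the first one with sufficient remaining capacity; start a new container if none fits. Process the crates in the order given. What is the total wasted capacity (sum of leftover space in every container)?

Put 10 m³ in container 1; 20 m³ remain.
Put 7 m³ in container 1; 13 m³ remain.
Put 7 m³ in container 1; 6 m³ remain.
Put 16 m³ in container 2; 14 m³ remain.
Put 22 m³ in container 3; 8 m³ remain.
Put 13 m³ in container 2; 1 m³ remain.
Put 9 m³ in container 4; 21 m³ remain.
Put 4 m³ in container 1; 2 m³ remain.
Put 18 m³ in container 4; 3 m³ remain.
Put 21 m³ in container 5; 9 m³ remain.
Put 15 m³ in container 6; 15 m³ remain.
Put 25 m³ in container 7; 5 m³ remain.
Put 27 m³ in container 8; 3 m³ remain.
Put 27 m³ in container 9; 3 m³ remain.
Put 13 m³ in container 6; 2 m³ remain.
Put 20 m³ in container 10; 10 m³ remain.
Put 10 m³ in container 10; 0 m³ remain.
10 containers × 30 m³ = 300 m³; used 264 m³; unused 36 m³.

36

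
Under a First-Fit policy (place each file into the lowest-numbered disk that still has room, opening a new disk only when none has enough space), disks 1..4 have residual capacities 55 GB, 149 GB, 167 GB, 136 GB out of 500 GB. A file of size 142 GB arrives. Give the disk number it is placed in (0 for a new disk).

2

Disks with room: disk 2 (149 GB), disk 3 (167 GB).
The first with room is disk 2.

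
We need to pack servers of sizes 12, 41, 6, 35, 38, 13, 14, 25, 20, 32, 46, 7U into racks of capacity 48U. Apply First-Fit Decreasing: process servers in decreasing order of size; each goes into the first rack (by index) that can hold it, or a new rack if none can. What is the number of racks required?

7

Sorted descending: 46, 41, 38, 35, 32, 25, 20, 14, 13, 12, 7, 6.
46U → rack 1 (remaining 2U)
41U → rack 2 (remaining 7U)
38U → rack 3 (remaining 10U)
35U → rack 4 (remaining 13U)
32U → rack 5 (remaining 16U)
25U → rack 6 (remaining 23U)
20U → rack 6 (remaining 3U)
14U → rack 5 (remaining 2U)
13U → rack 4 (remaining 0U)
12U → rack 7 (remaining 36U)
7U → rack 2 (remaining 0U)
6U → rack 3 (remaining 4U)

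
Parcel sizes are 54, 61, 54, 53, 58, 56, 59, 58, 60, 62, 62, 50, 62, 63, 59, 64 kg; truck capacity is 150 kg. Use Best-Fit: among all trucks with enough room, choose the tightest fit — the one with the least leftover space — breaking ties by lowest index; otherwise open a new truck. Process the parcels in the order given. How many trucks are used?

Put 54 kg in truck 1; 96 kg remain.
Put 61 kg in truck 1; 35 kg remain.
Put 54 kg in truck 2; 96 kg remain.
Put 53 kg in truck 2; 43 kg remain.
Put 58 kg in truck 3; 92 kg remain.
Put 56 kg in truck 3; 36 kg remain.
Put 59 kg in truck 4; 91 kg remain.
Put 58 kg in truck 4; 33 kg remain.
Put 60 kg in truck 5; 90 kg remain.
Put 62 kg in truck 5; 28 kg remain.
Put 62 kg in truck 6; 88 kg remain.
Put 50 kg in truck 6; 38 kg remain.
Put 62 kg in truck 7; 88 kg remain.
Put 63 kg in truck 7; 25 kg remain.
Put 59 kg in truck 8; 91 kg remain.
Put 64 kg in truck 8; 27 kg remain.
Final trucks: [54,61] [54,53] [58,56] [59,58] [60,62] [62,50] [62,63] [59,64].

8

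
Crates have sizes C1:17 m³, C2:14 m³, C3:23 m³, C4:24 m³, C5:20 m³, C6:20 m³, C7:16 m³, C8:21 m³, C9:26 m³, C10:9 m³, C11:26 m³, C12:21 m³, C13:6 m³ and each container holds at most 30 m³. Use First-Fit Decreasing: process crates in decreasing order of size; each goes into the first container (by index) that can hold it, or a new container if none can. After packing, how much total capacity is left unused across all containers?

57

Sorted descending: 26, 26, 24, 23, 21, 21, 20, 20, 17, 16, 14, 9, 6.
Put 26 m³ in container 1; 4 m³ remain.
Put 26 m³ in container 2; 4 m³ remain.
Put 24 m³ in container 3; 6 m³ remain.
Put 23 m³ in container 4; 7 m³ remain.
Put 21 m³ in container 5; 9 m³ remain.
Put 21 m³ in container 6; 9 m³ remain.
Put 20 m³ in container 7; 10 m³ remain.
Put 20 m³ in container 8; 10 m³ remain.
Put 17 m³ in container 9; 13 m³ remain.
Put 16 m³ in container 10; 14 m³ remain.
Put 14 m³ in container 10; 0 m³ remain.
Put 9 m³ in container 5; 0 m³ remain.
Put 6 m³ in container 3; 0 m³ remain.
10 containers × 30 m³ = 300 m³; used 243 m³; unused 57 m³.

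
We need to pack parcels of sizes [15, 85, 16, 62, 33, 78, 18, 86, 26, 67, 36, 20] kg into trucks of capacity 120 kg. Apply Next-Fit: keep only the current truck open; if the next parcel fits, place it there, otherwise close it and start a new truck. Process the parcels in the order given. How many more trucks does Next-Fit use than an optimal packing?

1

Next-Fit: [15,85,16] [62,33] [78,18] [86,26] [67,36] [20] → 6 trucks.
Total size 542 kg; any packing needs at least ⌈542/120⌉ = 5 trucks.
An optimal packing achieves that bound: [86,33] [85,26] [78,36] [67,20,18,15] [62,16] → 5 trucks.
Excess: 6 − 5 = 1.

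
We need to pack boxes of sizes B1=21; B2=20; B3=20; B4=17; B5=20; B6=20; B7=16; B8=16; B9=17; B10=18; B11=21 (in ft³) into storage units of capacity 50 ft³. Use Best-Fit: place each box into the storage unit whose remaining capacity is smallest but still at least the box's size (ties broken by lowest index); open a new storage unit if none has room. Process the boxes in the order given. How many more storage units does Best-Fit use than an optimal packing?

Best-Fit: [21,20] [20,17] [20,20] [16,16,17] [18,21] → 5 storage units.
Total size 206 ft³; any packing needs at least ⌈206/50⌉ = 5 storage units.
So 5 is already optimal.

0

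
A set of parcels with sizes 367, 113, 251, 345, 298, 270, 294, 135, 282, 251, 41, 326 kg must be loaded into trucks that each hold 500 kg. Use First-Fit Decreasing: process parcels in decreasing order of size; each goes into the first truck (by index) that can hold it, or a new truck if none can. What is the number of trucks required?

Sorted descending: 367, 345, 326, 298, 294, 282, 270, 251, 251, 135, 113, 41.
367 kg → truck 1 (remaining 133 kg)
345 kg → truck 2 (remaining 155 kg)
326 kg → truck 3 (remaining 174 kg)
298 kg → truck 4 (remaining 202 kg)
294 kg → truck 5 (remaining 206 kg)
282 kg → truck 6 (remaining 218 kg)
270 kg → truck 7 (remaining 230 kg)
251 kg → truck 8 (remaining 249 kg)
251 kg → truck 9 (remaining 249 kg)
135 kg → truck 2 (remaining 20 kg)
113 kg → truck 1 (remaining 20 kg)
41 kg → truck 3 (remaining 133 kg)

9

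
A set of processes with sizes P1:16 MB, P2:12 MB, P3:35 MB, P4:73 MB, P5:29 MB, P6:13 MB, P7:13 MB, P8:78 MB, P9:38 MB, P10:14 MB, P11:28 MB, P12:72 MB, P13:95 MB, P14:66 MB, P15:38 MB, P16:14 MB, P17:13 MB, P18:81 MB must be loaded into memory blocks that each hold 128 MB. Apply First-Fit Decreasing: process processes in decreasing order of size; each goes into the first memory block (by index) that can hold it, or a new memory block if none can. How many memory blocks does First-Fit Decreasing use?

6

Sorted descending: 95, 81, 78, 73, 72, 66, 38, 38, 35, 29, 28, 16, 14, 14, 13, 13, 13, 12.
95 MB → memory block 1 (remaining 33 MB)
81 MB → memory block 2 (remaining 47 MB)
78 MB → memory block 3 (remaining 50 MB)
73 MB → memory block 4 (remaining 55 MB)
72 MB → memory block 5 (remaining 56 MB)
66 MB → memory block 6 (remaining 62 MB)
38 MB → memory block 2 (remaining 9 MB)
38 MB → memory block 3 (remaining 12 MB)
35 MB → memory block 4 (remaining 20 MB)
29 MB → memory block 1 (remaining 4 MB)
28 MB → memory block 5 (remaining 28 MB)
16 MB → memory block 4 (remaining 4 MB)
14 MB → memory block 5 (remaining 14 MB)
14 MB → memory block 5 (remaining 0 MB)
13 MB → memory block 6 (remaining 49 MB)
13 MB → memory block 6 (remaining 36 MB)
13 MB → memory block 6 (remaining 23 MB)
12 MB → memory block 3 (remaining 0 MB)
Final memory blocks: [95,29] [81,38] [78,38,12] [73,35,16] [72,28,14,14] [66,13,13,13].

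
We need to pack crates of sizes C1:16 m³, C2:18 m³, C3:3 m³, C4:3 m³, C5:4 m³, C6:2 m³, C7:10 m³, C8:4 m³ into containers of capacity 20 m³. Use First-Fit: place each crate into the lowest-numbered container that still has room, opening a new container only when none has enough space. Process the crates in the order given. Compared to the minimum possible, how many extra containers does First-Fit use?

First-Fit: [16,3] [18,2] [3,4,10] [4] → 4 containers.
Total size 60 m³; any packing needs at least ⌈60/20⌉ = 3 containers.
An optimal packing achieves that bound: [18,2] [16,4] [10,4,3,3] → 3 containers.
Excess: 4 − 3 = 1.

1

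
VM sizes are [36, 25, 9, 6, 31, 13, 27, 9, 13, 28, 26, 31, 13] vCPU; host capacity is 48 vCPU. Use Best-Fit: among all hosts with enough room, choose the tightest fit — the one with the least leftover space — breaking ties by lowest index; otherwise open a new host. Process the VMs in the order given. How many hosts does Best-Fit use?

Put 36 vCPU in host 1; 12 vCPU remain.
Put 25 vCPU in host 2; 23 vCPU remain.
Put 9 vCPU in host 1; 3 vCPU remain.
Put 6 vCPU in host 2; 17 vCPU remain.
Put 31 vCPU in host 3; 17 vCPU remain.
Put 13 vCPU in host 2; 4 vCPU remain.
Put 27 vCPU in host 4; 21 vCPU remain.
Put 9 vCPU in host 3; 8 vCPU remain.
Put 13 vCPU in host 4; 8 vCPU remain.
Put 28 vCPU in host 5; 20 vCPU remain.
Put 26 vCPU in host 6; 22 vCPU remain.
Put 31 vCPU in host 7; 17 vCPU remain.
Put 13 vCPU in host 7; 4 vCPU remain.

7 hosts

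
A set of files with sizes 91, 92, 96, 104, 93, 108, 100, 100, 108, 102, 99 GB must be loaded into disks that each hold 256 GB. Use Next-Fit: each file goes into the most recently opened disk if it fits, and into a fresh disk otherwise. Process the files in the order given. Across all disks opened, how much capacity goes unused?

443

91 GB → disk 1 (remaining 165 GB)
92 GB → disk 1 (remaining 73 GB)
96 GB → disk 2 (remaining 160 GB)
104 GB → disk 2 (remaining 56 GB)
93 GB → disk 3 (remaining 163 GB)
108 GB → disk 3 (remaining 55 GB)
100 GB → disk 4 (remaining 156 GB)
100 GB → disk 4 (remaining 56 GB)
108 GB → disk 5 (remaining 148 GB)
102 GB → disk 5 (remaining 46 GB)
99 GB → disk 6 (remaining 157 GB)
6 disks × 256 GB = 1536 GB; used 1093 GB; unused 443 GB.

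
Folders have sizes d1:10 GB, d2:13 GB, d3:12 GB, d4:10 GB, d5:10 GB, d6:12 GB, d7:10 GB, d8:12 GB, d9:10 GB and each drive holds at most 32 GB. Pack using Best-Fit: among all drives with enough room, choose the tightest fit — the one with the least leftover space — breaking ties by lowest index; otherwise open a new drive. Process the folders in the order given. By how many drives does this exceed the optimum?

Best-Fit: [10,13] [12,10,10] [12,10,10] [12] → 4 drives.
Total size 99 GB; any packing needs at least ⌈99/32⌉ = 4 drives.
So 4 is already optimal.

0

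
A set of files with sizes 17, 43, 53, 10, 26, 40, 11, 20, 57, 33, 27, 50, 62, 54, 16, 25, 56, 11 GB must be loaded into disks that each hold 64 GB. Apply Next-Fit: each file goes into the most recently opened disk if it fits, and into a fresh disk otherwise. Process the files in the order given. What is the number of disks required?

disk 1: place 17 GB, 47 GB left
disk 1: place 43 GB, 4 GB left
disk 2: place 53 GB, 11 GB left
disk 2: place 10 GB, 1 GB left
disk 3: place 26 GB, 38 GB left
disk 4: place 40 GB, 24 GB left
disk 4: place 11 GB, 13 GB left
disk 5: place 20 GB, 44 GB left
disk 6: place 57 GB, 7 GB left
disk 7: place 33 GB, 31 GB left
disk 7: place 27 GB, 4 GB left
disk 8: place 50 GB, 14 GB left
disk 9: place 62 GB, 2 GB left
disk 10: place 54 GB, 10 GB left
disk 11: place 16 GB, 48 GB left
disk 11: place 25 GB, 23 GB left
disk 12: place 56 GB, 8 GB left
disk 13: place 11 GB, 53 GB left

13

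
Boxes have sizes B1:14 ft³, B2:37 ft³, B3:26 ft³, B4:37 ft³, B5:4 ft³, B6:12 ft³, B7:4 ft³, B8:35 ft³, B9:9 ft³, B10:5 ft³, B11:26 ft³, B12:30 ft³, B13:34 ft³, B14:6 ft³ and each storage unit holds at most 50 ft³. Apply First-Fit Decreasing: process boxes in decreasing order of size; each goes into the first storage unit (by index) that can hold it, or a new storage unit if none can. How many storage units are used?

7 storage units

Sorted descending: 37, 37, 35, 34, 30, 26, 26, 14, 12, 9, 6, 5, 4, 4.
Put 37 ft³ in storage unit 1; 13 ft³ remain.
Put 37 ft³ in storage unit 2; 13 ft³ remain.
Put 35 ft³ in storage unit 3; 15 ft³ remain.
Put 34 ft³ in storage unit 4; 16 ft³ remain.
Put 30 ft³ in storage unit 5; 20 ft³ remain.
Put 26 ft³ in storage unit 6; 24 ft³ remain.
Put 26 ft³ in storage unit 7; 24 ft³ remain.
Put 14 ft³ in storage unit 3; 1 ft³ remain.
Put 12 ft³ in storage unit 1; 1 ft³ remain.
Put 9 ft³ in storage unit 2; 4 ft³ remain.
Put 6 ft³ in storage unit 4; 10 ft³ remain.
Put 5 ft³ in storage unit 4; 5 ft³ remain.
Put 4 ft³ in storage unit 2; 0 ft³ remain.
Put 4 ft³ in storage unit 4; 1 ft³ remain.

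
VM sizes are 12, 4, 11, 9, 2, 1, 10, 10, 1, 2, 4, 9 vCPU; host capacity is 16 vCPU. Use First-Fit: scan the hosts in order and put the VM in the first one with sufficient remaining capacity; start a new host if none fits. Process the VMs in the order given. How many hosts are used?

12 vCPU → host 1 (remaining 4 vCPU)
4 vCPU → host 1 (remaining 0 vCPU)
11 vCPU → host 2 (remaining 5 vCPU)
9 vCPU → host 3 (remaining 7 vCPU)
2 vCPU → host 2 (remaining 3 vCPU)
1 vCPU → host 2 (remaining 2 vCPU)
10 vCPU → host 4 (remaining 6 vCPU)
10 vCPU → host 5 (remaining 6 vCPU)
1 vCPU → host 2 (remaining 1 vCPU)
2 vCPU → host 3 (remaining 5 vCPU)
4 vCPU → host 3 (remaining 1 vCPU)
9 vCPU → host 6 (remaining 7 vCPU)

6 hosts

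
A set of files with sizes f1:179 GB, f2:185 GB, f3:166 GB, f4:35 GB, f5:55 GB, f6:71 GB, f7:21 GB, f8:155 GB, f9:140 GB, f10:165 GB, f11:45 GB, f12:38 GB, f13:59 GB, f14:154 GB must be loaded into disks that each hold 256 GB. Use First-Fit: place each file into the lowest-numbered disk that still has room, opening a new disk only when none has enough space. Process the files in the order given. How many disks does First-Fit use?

7

disk 1: place f1 (179 GB), 77 GB left
disk 2: place f2 (185 GB), 71 GB left
disk 3: place f3 (166 GB), 90 GB left
disk 1: place f4 (35 GB), 42 GB left
disk 2: place f5 (55 GB), 16 GB left
disk 3: place f6 (71 GB), 19 GB left
disk 1: place f7 (21 GB), 21 GB left
disk 4: place f8 (155 GB), 101 GB left
disk 5: place f9 (140 GB), 116 GB left
disk 6: place f10 (165 GB), 91 GB left
disk 4: place f11 (45 GB), 56 GB left
disk 4: place f12 (38 GB), 18 GB left
disk 5: place f13 (59 GB), 57 GB left
disk 7: place f14 (154 GB), 102 GB left
Final disks: [179,35,21] [185,55] [166,71] [155,45,38] [140,59] [165] [154].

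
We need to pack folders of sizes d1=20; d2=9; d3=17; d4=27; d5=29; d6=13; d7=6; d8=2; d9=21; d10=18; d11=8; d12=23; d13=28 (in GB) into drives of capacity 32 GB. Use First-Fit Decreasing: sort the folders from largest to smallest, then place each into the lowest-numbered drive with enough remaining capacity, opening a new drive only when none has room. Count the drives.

Sorted descending: 29, 28, 27, 23, 21, 20, 18, 17, 13, 9, 8, 6, 2.
drive 1: place 29 GB, 3 GB left
drive 2: place 28 GB, 4 GB left
drive 3: place 27 GB, 5 GB left
drive 4: place 23 GB, 9 GB left
drive 5: place 21 GB, 11 GB left
drive 6: place 20 GB, 12 GB left
drive 7: place 18 GB, 14 GB left
drive 8: place 17 GB, 15 GB left
drive 7: place 13 GB, 1 GB left
drive 4: place 9 GB, 0 GB left
drive 5: place 8 GB, 3 GB left
drive 6: place 6 GB, 6 GB left
drive 1: place 2 GB, 1 GB left

8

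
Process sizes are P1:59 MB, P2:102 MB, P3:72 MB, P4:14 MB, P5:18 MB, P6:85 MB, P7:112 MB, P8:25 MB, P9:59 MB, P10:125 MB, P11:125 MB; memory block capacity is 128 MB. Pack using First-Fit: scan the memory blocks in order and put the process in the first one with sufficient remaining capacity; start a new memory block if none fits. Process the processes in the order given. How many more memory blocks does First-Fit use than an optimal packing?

First-Fit: [59,14,18,25] [102] [72] [85] [112] [59] [125] [125] → 8 memory blocks.
Total size 796 MB; any packing needs at least ⌈796/128⌉ = 7 memory blocks.
An optimal packing achieves that bound: [125] [125] [112,14] [102,25] [85,18] [72] [59,59] → 7 memory blocks.
Excess: 8 − 7 = 1.

1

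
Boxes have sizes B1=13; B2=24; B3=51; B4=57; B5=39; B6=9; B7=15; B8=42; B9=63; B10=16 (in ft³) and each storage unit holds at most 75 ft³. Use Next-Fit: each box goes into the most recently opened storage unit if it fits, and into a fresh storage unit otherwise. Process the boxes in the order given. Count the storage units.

storage unit 1: place B1 (13 ft³), 62 ft³ left
storage unit 1: place B2 (24 ft³), 38 ft³ left
storage unit 2: place B3 (51 ft³), 24 ft³ left
storage unit 3: place B4 (57 ft³), 18 ft³ left
storage unit 4: place B5 (39 ft³), 36 ft³ left
storage unit 4: place B6 (9 ft³), 27 ft³ left
storage unit 4: place B7 (15 ft³), 12 ft³ left
storage unit 5: place B8 (42 ft³), 33 ft³ left
storage unit 6: place B9 (63 ft³), 12 ft³ left
storage unit 7: place B10 (16 ft³), 59 ft³ left

7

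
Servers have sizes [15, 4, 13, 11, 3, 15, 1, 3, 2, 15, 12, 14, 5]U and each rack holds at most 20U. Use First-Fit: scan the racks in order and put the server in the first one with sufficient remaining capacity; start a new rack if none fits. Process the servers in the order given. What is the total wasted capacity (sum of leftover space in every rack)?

rack 1: place 15U, 5U left
rack 1: place 4U, 1U left
rack 2: place 13U, 7U left
rack 3: place 11U, 9U left
rack 2: place 3U, 4U left
rack 4: place 15U, 5U left
rack 1: place 1U, 0U left
rack 2: place 3U, 1U left
rack 3: place 2U, 7U left
rack 5: place 15U, 5U left
rack 6: place 12U, 8U left
rack 7: place 14U, 6U left
rack 3: place 5U, 2U left
7 racks × 20U = 140U; used 113U; unused 27U.

27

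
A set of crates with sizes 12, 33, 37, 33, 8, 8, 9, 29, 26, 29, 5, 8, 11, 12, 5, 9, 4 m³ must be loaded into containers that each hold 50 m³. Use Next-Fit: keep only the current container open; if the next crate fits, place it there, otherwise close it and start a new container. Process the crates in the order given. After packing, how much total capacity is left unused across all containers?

72

Put 12 m³ in container 1; 38 m³ remain.
Put 33 m³ in container 1; 5 m³ remain.
Put 37 m³ in container 2; 13 m³ remain.
Put 33 m³ in container 3; 17 m³ remain.
Put 8 m³ in container 3; 9 m³ remain.
Put 8 m³ in container 3; 1 m³ remain.
Put 9 m³ in container 4; 41 m³ remain.
Put 29 m³ in container 4; 12 m³ remain.
Put 26 m³ in container 5; 24 m³ remain.
Put 29 m³ in container 6; 21 m³ remain.
Put 5 m³ in container 6; 16 m³ remain.
Put 8 m³ in container 6; 8 m³ remain.
Put 11 m³ in container 7; 39 m³ remain.
Put 12 m³ in container 7; 27 m³ remain.
Put 5 m³ in container 7; 22 m³ remain.
Put 9 m³ in container 7; 13 m³ remain.
Put 4 m³ in container 7; 9 m³ remain.
7 containers × 50 m³ = 350 m³; used 278 m³; unused 72 m³.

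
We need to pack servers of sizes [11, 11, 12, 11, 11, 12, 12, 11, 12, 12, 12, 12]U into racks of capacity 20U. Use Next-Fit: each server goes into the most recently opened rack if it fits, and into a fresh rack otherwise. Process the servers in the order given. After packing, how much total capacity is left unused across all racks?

101

rack 1: place 11U, 9U left
rack 2: place 11U, 9U left
rack 3: place 12U, 8U left
rack 4: place 11U, 9U left
rack 5: place 11U, 9U left
rack 6: place 12U, 8U left
rack 7: place 12U, 8U left
rack 8: place 11U, 9U left
rack 9: place 12U, 8U left
rack 10: place 12U, 8U left
rack 11: place 12U, 8U left
rack 12: place 12U, 8U left
12 racks × 20U = 240U; used 139U; unused 101U.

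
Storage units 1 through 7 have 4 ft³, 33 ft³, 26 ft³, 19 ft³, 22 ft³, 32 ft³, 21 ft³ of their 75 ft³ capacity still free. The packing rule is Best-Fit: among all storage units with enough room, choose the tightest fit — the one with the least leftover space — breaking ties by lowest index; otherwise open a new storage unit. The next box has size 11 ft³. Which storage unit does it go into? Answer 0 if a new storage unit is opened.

4

Storage units with room: storage unit 2 (33 ft³), storage unit 3 (26 ft³), storage unit 4 (19 ft³), storage unit 5 (22 ft³), storage unit 6 (32 ft³), storage unit 7 (21 ft³).
Tightest fit is storage unit 4 with 19 ft³ free.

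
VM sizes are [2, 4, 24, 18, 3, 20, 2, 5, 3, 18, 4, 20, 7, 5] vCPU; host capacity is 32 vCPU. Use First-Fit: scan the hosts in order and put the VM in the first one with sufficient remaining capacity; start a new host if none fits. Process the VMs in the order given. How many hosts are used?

5 hosts

host 1: place 2 vCPU, 30 vCPU left
host 1: place 4 vCPU, 26 vCPU left
host 1: place 24 vCPU, 2 vCPU left
host 2: place 18 vCPU, 14 vCPU left
host 2: place 3 vCPU, 11 vCPU left
host 3: place 20 vCPU, 12 vCPU left
host 1: place 2 vCPU, 0 vCPU left
host 2: place 5 vCPU, 6 vCPU left
host 2: place 3 vCPU, 3 vCPU left
host 4: place 18 vCPU, 14 vCPU left
host 3: place 4 vCPU, 8 vCPU left
host 5: place 20 vCPU, 12 vCPU left
host 3: place 7 vCPU, 1 vCPU left
host 4: place 5 vCPU, 9 vCPU left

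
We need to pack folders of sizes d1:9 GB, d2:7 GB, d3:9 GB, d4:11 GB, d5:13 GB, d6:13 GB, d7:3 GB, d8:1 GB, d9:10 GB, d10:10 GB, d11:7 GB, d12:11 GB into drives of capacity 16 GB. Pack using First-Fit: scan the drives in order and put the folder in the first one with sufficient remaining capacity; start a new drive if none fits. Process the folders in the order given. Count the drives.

9

drive 1: place d1 (9 GB), 7 GB left
drive 1: place d2 (7 GB), 0 GB left
drive 2: place d3 (9 GB), 7 GB left
drive 3: place d4 (11 GB), 5 GB left
drive 4: place d5 (13 GB), 3 GB left
drive 5: place d6 (13 GB), 3 GB left
drive 2: place d7 (3 GB), 4 GB left
drive 2: place d8 (1 GB), 3 GB left
drive 6: place d9 (10 GB), 6 GB left
drive 7: place d10 (10 GB), 6 GB left
drive 8: place d11 (7 GB), 9 GB left
drive 9: place d12 (11 GB), 5 GB left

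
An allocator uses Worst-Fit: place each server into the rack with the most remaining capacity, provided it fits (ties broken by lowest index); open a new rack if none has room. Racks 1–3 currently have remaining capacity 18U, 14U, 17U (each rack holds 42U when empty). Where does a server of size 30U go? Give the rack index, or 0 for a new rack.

0

No rack has ≥ 30U free, so a new rack is opened.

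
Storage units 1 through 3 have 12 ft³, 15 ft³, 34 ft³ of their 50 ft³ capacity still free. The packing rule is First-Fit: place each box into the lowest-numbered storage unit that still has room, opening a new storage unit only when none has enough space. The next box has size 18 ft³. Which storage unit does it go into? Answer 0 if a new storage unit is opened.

Storage units with room: storage unit 3 (34 ft³).
The first with room is storage unit 3.

3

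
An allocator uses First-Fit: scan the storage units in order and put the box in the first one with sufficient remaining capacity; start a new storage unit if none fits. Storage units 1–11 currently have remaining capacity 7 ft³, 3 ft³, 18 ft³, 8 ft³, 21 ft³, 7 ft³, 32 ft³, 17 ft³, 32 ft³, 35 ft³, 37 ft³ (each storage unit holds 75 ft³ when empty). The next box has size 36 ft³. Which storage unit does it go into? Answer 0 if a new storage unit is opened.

Storage units with room: storage unit 11 (37 ft³).
The first with room is storage unit 11.

11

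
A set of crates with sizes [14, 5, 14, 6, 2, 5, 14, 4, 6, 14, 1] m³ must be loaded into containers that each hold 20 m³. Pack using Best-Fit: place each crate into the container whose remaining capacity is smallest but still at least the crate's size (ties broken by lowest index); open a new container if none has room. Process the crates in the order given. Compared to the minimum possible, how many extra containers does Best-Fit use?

0

Best-Fit: [14,5,1] [14,6] [2,5,6] [14,4] [14] → 5 containers.
Total size 85 m³; any packing needs at least ⌈85/20⌉ = 5 containers.
So 5 is already optimal.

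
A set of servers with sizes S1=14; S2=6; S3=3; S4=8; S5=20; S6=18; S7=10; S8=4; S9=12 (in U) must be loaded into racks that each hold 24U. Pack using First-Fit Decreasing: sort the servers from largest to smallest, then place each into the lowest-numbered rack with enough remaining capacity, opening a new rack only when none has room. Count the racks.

Sorted descending: 20, 18, 14, 12, 10, 8, 6, 4, 3.
Put 20U in rack 1; 4U remain.
Put 18U in rack 2; 6U remain.
Put 14U in rack 3; 10U remain.
Put 12U in rack 4; 12U remain.
Put 10U in rack 3; 0U remain.
Put 8U in rack 4; 4U remain.
Put 6U in rack 2; 0U remain.
Put 4U in rack 1; 0U remain.
Put 3U in rack 4; 1U remain.
Final racks: [20,4] [18,6] [14,10] [12,8,3].

4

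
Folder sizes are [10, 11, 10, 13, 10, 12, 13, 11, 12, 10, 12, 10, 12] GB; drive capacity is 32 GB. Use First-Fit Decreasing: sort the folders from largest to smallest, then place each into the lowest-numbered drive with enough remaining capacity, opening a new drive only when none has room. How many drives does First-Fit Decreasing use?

6 drives

Sorted descending: 13, 13, 12, 12, 12, 12, 11, 11, 10, 10, 10, 10, 10.
Put 13 GB in drive 1; 19 GB remain.
Put 13 GB in drive 1; 6 GB remain.
Put 12 GB in drive 2; 20 GB remain.
Put 12 GB in drive 2; 8 GB remain.
Put 12 GB in drive 3; 20 GB remain.
Put 12 GB in drive 3; 8 GB remain.
Put 11 GB in drive 4; 21 GB remain.
Put 11 GB in drive 4; 10 GB remain.
Put 10 GB in drive 4; 0 GB remain.
Put 10 GB in drive 5; 22 GB remain.
Put 10 GB in drive 5; 12 GB remain.
Put 10 GB in drive 5; 2 GB remain.
Put 10 GB in drive 6; 22 GB remain.
Final drives: [13,13] [12,12] [12,12] [11,11,10] [10,10,10] [10].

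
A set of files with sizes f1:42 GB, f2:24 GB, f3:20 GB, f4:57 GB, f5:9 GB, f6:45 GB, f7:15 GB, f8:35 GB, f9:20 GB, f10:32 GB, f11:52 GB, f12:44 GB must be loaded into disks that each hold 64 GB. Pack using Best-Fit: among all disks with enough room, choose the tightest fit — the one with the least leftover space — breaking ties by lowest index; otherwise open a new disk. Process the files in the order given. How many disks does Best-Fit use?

Put f1 (42 GB) in disk 1; 22 GB remain.
Put f2 (24 GB) in disk 2; 40 GB remain.
Put f3 (20 GB) in disk 1; 2 GB remain.
Put f4 (57 GB) in disk 3; 7 GB remain.
Put f5 (9 GB) in disk 2; 31 GB remain.
Put f6 (45 GB) in disk 4; 19 GB remain.
Put f7 (15 GB) in disk 4; 4 GB remain.
Put f8 (35 GB) in disk 5; 29 GB remain.
Put f9 (20 GB) in disk 5; 9 GB remain.
Put f10 (32 GB) in disk 6; 32 GB remain.
Put f11 (52 GB) in disk 7; 12 GB remain.
Put f12 (44 GB) in disk 8; 20 GB remain.
Final disks: [42,20] [24,9] [57] [45,15] [35,20] [32] [52] [44].

8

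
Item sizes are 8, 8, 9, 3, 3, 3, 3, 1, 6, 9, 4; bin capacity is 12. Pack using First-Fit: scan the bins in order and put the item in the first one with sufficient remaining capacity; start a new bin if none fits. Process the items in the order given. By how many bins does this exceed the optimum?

1

First-Fit: [8,3,1] [8,3] [9,3] [3,6] [9] [4] → 6 bins.
Total size 57; any packing needs at least ⌈57/12⌉ = 5 bins.
An optimal packing achieves that bound: [9,3] [9,3] [8,4] [8,3,1] [6,3] → 5 bins.
Excess: 6 − 5 = 1.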